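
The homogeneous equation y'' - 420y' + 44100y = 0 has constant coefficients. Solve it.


Characteristic equation: r² - 420r + 44100 = 0, i.e. (r - 210)² = 0.
Repeated root r = 210; include an x factor for the second linearly independent solution.
General solution: y = (C₁ + C₂x)e^(210x).


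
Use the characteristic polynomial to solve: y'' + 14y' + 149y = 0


Characteristic equation: r² + 14r + 149 = 0.
Discriminant is negative; roots r = -7 ± 10i (complex conjugate pair).
General solution uses e^(α x)(C₁ cos(β x) + C₂ sin(β x)): y = e^(-7x)(C₁cos(10x) + C₂sin(10x)).


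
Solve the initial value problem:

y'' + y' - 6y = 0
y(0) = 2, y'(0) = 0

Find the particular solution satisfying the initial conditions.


Characteristic roots of r² + r - 6 = 0 are -3, 2.
General solution y = c₁ e^(-3x) + c₂ e^(2x).
Apply y(0) = 2: c₁ + c₂ = 2. Apply y'(0) = 0: -3 c₁ + 2 c₂ = 0.
Solve: c₁ = 4/5, c₂ = 6/5.
Particular solution: y = (4/5)e^(-3x) + (6/5)e^(2x).


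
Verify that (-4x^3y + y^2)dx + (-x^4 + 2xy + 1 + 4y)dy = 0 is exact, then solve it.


Check exactness: ∂M/∂y = -4x^3 + 2y and ∂N/∂x = -4x^3 + 2y; equal, so the equation is exact.
Integrate M with respect to x (treating y as constant): ∫M dx = -x^4y + xy^2 + h(y).
Differentiate w.r.t. y and set equal to N: the x-dependent terms already match, leaving h'(y) = 1 + 4y. Integrate: h(y) = y + 2y^2.
So F(x,y) = -x^4y + xy^2 + y + 2y^2.
General solution: -x^4y + xy^2 + y + 2y^2 = C.


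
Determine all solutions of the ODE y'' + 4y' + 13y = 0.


Characteristic equation: r² + 4r + 13 = 0.
Discriminant is negative; roots r = -2 ± 3i (complex conjugate pair).
General solution uses e^(α x)(C₁ cos(β x) + C₂ sin(β x)): y = e^(-2x)(C₁cos(3x) + C₂sin(3x)).


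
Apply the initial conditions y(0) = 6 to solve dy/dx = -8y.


General solution of y' = -8y is y = Ce^(-8x).
Apply y(0) = 6: C = 6.
Particular solution: y = 6e^(-8x).


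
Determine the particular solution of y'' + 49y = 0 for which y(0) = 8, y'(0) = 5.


Characteristic roots of r² + 49 = 0 are ±7i, so y = C₁cos(7x) + C₂sin(7x).
Apply y(0) = 8: C₁ = 8. Differentiate and apply y'(0) = 5: 7·C₂ = 5, so C₂ = 5/7.
Particular solution: y = 8cos(7x) + (5/7)sin(7x).


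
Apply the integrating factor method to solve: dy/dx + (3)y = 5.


P(x) = 3, Q(x) = 5; integrating factor μ = e^(3x).
(μ y)' = 5e^(3x) ⇒ μ y = (5/3)e^(3x) + C.
Divide by μ: y = 5/3 + Ce^(-3x).


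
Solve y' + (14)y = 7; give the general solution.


P(x) = 14, Q(x) = 7; integrating factor μ = e^(14x).
(μ y)' = 7e^(14x) ⇒ μ y = (1/2)e^(14x) + C.
Divide by μ: y = 1/2 + Ce^(-14x).


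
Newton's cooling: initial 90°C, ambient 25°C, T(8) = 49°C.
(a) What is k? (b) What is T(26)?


Newton's law: T(t) = T_a + (T₀ - T_a)e^(-kt).
(a) Use T(8) = 49: (49 - 25)/(90 - 25) = e^(-k·8), so k = -ln(0.369)/8 ≈ 0.1245.
(b) Apply k to t = 26: T(26) = 25 + (65)e^(-3.238) ≈ 27.6°C.


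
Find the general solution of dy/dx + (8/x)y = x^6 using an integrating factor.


P(x) = 8/x ⇒ μ = x^8.
(x^8 y)' = x^14 ⇒ x^8 y = x^15/(15) + C.
Solve for y: y = (1/15)x^7 + C/x^8.


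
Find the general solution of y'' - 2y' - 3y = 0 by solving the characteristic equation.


Characteristic equation: r² - 2r - 3 = 0.
Factor: (r + 1)(r - 3) = 0 ⇒ r = -1, 3 (distinct real).
General solution: y = C₁e^(-x) + C₂e^(3x).


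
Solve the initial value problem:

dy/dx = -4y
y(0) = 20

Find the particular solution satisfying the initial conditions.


General solution of y' = -4y is y = Ce^(-4x).
Apply y(0) = 20: C = 20.
Particular solution: y = 20e^(-4x).


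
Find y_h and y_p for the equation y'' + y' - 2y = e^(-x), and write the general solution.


Characteristic roots of r² + r - 2 = 0 are -2, 1.
y_h = C₁e^(-2x) + C₂e^(x).
Forcing exponent -1 is not a characteristic root; try y_p = Ae^(-x).
Substitute: A·(1 + (1)·-1 + (-2)) = A·-2 = 1, so A = -1/2.
General solution: y = C₁e^(-2x) + C₂e^(x) - (1/2)e^(-x).


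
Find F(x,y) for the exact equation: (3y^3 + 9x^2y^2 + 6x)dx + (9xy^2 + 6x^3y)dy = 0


Check exactness: ∂M/∂y = 9y^2 + 18x^2y and ∂N/∂x = 9y^2 + 18x^2y; equal, so the equation is exact.
Integrate M with respect to x (treating y as constant): ∫M dx = 3xy^3 + 3x^3y^2 + 3x^2 + h(y).
Differentiate w.r.t. y and set equal to N: all terms match, so h'(y) = 0 and h is a constant absorbed into C.
General solution: 3xy^3 + 3x^3y^2 + 3x^2 = C.


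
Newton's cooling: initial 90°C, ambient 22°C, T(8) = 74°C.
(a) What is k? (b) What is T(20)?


Newton's law: T(t) = T_a + (T₀ - T_a)e^(-kt).
(a) Use T(8) = 74: (74 - 22)/(90 - 22) = e^(-k·8), so k = -ln(0.765)/8 ≈ 0.0335.
(b) Apply k to t = 20: T(20) = 22 + (68)e^(-0.671) ≈ 56.8°C.


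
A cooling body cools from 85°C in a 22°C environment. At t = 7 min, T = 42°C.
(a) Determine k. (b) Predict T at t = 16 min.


Newton's law: T(t) = T_a + (T₀ - T_a)e^(-kt).
(a) Use T(7) = 42: (42 - 22)/(85 - 22) = e^(-k·7), so k = -ln(0.317)/7 ≈ 0.1639.
(b) Apply k to t = 16: T(16) = 22 + (63)e^(-2.623) ≈ 26.6°C.


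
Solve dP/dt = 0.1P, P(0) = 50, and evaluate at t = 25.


The ODE dP/dt = 0.1P has solution P(t) = P(0)e^(0.1t).
Substitute P(0) = 50 and t = 25: P(25) = 50 e^(2.50) ≈ 609.


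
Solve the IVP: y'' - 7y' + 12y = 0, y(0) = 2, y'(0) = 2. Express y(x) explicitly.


Characteristic roots of r² - 7r + 12 = 0 are 4, 3.
General solution y = c₁ e^(4x) + c₂ e^(3x).
Apply y(0) = 2: c₁ + c₂ = 2. Apply y'(0) = 2: 4 c₁ + 3 c₂ = 2.
Solve: c₁ = -4, c₂ = 6.
Particular solution: y = -4e^(4x) + 6e^(3x).


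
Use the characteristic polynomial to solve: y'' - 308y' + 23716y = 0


Characteristic equation: r² - 308r + 23716 = 0, i.e. (r - 154)² = 0.
Repeated root r = 154; include an x factor for the second linearly independent solution.
General solution: y = (C₁ + C₂x)e^(154x).


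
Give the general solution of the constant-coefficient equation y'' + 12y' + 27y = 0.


Characteristic equation: r² + 12r + 27 = 0.
Factor: (r + 3)(r + 9) = 0 ⇒ r = -3, -9 (distinct real).
General solution: y = C₁e^(-3x) + C₂e^(-9x).


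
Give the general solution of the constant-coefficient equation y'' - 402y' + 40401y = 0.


Characteristic equation: r² - 402r + 40401 = 0, i.e. (r - 201)² = 0.
Repeated root r = 201; include an x factor for the second linearly independent solution.
General solution: y = (C₁ + C₂x)e^(201x).


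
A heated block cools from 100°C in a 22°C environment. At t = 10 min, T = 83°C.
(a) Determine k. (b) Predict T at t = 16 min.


Newton's law: T(t) = T_a + (T₀ - T_a)e^(-kt).
(a) Use T(10) = 83: (83 - 22)/(100 - 22) = e^(-k·10), so k = -ln(0.782)/10 ≈ 0.0246.
(b) Apply k to t = 16: T(16) = 22 + (78)e^(-0.393) ≈ 74.6°C.


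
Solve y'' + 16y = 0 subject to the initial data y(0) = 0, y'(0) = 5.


Characteristic roots of r² + 16 = 0 are ±4i, so y = C₁cos(4x) + C₂sin(4x).
Apply y(0) = 0: C₁ = 0. Differentiate and apply y'(0) = 5: 4·C₂ = 5, so C₂ = 5/4.
Particular solution: y = (5/4)sin(4x).


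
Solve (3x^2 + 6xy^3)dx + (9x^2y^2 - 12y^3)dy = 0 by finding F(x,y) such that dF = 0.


Check exactness: ∂M/∂y = 18xy^2 and ∂N/∂x = 18xy^2; equal, so the equation is exact.
Integrate M with respect to x (treating y as constant): ∫M dx = x^3 + 3x^2y^3 + h(y).
Differentiate w.r.t. y and set equal to N: the x-dependent terms already match, leaving h'(y) = -12y^3. Integrate: h(y) = -3y^4.
So F(x,y) = x^3 + 3x^2y^3 - 3y^4.
General solution: x^3 + 3x^2y^3 - 3y^4 = C.


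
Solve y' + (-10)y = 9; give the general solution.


P(x) = -10 ⇒ μ = e^(-10x).
(μ y)' = 9e^(-10x) ⇒ μ y = -(9/10)e^(-10x) + C.
Divide by μ: y = -9/10 + Ce^(10x).


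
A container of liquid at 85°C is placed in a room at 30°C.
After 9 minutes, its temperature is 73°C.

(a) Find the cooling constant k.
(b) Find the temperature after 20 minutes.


Newton's law: T(t) = T_a + (T₀ - T_a)e^(-kt).
(a) Use T(9) = 73: (73 - 30)/(85 - 30) = e^(-k·9), so k = -ln(0.782)/9 ≈ 0.0273.
(b) Apply k to t = 20: T(20) = 30 + (55)e^(-0.547) ≈ 61.8°C.


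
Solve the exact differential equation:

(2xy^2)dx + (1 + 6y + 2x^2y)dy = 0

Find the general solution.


Check exactness: ∂M/∂y = 4xy and ∂N/∂x = 4xy; equal, so the equation is exact.
Integrate M with respect to x (treating y as constant): ∫M dx = x^2y^2 + h(y).
Differentiate w.r.t. y and set equal to N: the x-dependent terms already match, leaving h'(y) = 1 + 6y. Integrate: h(y) = y + 3y^2.
So F(x,y) = y + 3y^2 + x^2y^2.
General solution: y + 3y^2 + x^2y^2 = C.


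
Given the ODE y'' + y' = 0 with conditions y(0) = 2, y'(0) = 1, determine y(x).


Characteristic roots of r² + r = 0 are -1, 0.
General solution y = c₁ e^(-x) + c₂.
Apply y(0) = 2: c₁ + c₂ = 2. Apply y'(0) = 1: -1 c₁ + 0 c₂ = 1.
Solve: c₁ = -1, c₂ = 3.
Particular solution: y = -e^(-x) + 3.


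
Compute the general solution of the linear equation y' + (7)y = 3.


P(x) = 7, Q(x) = 3; integrating factor μ = e^(7x).
(μ y)' = 3e^(7x) ⇒ μ y = (3/7)e^(7x) + C.
Divide by μ: y = 3/7 + Ce^(-7x).


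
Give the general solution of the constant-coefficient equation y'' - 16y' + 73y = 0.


Characteristic equation: r² - 16r + 73 = 0.
Discriminant is negative; roots r = 8 ± 3i (complex conjugate pair).
General solution uses e^(α x)(C₁ cos(β x) + C₂ sin(β x)): y = e^(8x)(C₁cos(3x) + C₂sin(3x)).


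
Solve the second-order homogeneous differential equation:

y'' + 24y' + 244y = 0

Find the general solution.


Characteristic equation: r² + 24r + 244 = 0.
Discriminant is negative; roots r = -12 ± 10i (complex conjugate pair).
General solution uses e^(α x)(C₁ cos(β x) + C₂ sin(β x)): y = e^(-12x)(C₁cos(10x) + C₂sin(10x)).


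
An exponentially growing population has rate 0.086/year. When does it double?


Exponential growth: P(t) = P₀ e^(0.086t). Set P(t)/P₀ = 2: e^(0.086t) = 2.
Solve: t = ln(2)/0.086 ≈ 8.06 years.


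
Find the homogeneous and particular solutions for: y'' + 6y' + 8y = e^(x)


Characteristic roots of r² + 6r + 8 = 0 are -2, -4.
y_h = C₁e^(-2x) + C₂e^(-4x).
Forcing exponent 1 is not a characteristic root; try y_p = Ae^(x).
Substitute: A·(1 + (6)·1 + (8)) = A·15 = 1, so A = 1/15.
General solution: y = C₁e^(-2x) + C₂e^(-4x) + (1/15)e^(x).


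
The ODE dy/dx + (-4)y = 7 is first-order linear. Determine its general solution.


P(x) = -4 ⇒ μ = e^(-4x).
(μ y)' = 7e^(-4x) ⇒ μ y = -(7/4)e^(-4x) + C.
Divide by μ: y = -7/4 + Ce^(4x).


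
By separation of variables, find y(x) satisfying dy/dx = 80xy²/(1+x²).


Separate: dy/y² = 80x/(1+x²) dx.
Integrate LHS: ∫ dy/y² = -1/y.
Integrate RHS via u = 1+x²: 40ln(1+x²) + C.
Result: -1/y = 40ln(1+x²) + C.


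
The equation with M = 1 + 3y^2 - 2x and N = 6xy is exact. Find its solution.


Check exactness: ∂M/∂y = 6y and ∂N/∂x = 6y; equal, so the equation is exact.
Integrate M with respect to x (treating y as constant): ∫M dx = x + 3xy^2 - x^2 + h(y).
Differentiate w.r.t. y and set equal to N: all terms match, so h'(y) = 0 and h is a constant absorbed into C.
General solution: x + 3xy^2 - x^2 = C.


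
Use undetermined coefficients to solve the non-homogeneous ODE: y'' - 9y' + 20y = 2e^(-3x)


Characteristic roots of r² - 9r + 20 = 0 are 5, 4.
y_h = C₁e^(5x) + C₂e^(4x).
Forcing exponent -3 is not a characteristic root; try y_p = Ae^(-3x).
Substitute: A·(9 + (-9)·-3 + (20)) = A·56 = 2, so A = 1/28.
General solution: y = C₁e^(5x) + C₂e^(4x) + (1/28)e^(-3x).


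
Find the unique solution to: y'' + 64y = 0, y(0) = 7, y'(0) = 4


Characteristic roots of r² + 64 = 0 are ±8i, so y = C₁cos(8x) + C₂sin(8x).
Apply y(0) = 7: C₁ = 7. Differentiate and apply y'(0) = 4: 8·C₂ = 4, so C₂ = 1/2.
Particular solution: y = 7cos(8x) + (1/2)sin(8x).


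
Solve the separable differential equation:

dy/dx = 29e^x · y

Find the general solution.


Separate variables: dy/y = 29e^x dx.
Integrate: ln|y| = 29e^x + C₀.
Exponentiate: y = Ce^(29e^x).


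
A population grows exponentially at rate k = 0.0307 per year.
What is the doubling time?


Exponential growth: P(t) = P₀ e^(0.0307t). Set P(t)/P₀ = 2: e^(0.0307t) = 2.
Solve: t = ln(2)/0.0307 ≈ 22.58 years.


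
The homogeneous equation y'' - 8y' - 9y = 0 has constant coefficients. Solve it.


Characteristic equation: r² - 8r - 9 = 0.
Factor: (r - 9)(r + 1) = 0 ⇒ r = 9, -1 (distinct real).
General solution: y = C₁e^(9x) + C₂e^(-x).


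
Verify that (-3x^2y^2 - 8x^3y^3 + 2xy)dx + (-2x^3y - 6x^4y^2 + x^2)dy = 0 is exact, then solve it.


Check exactness: ∂M/∂y = -6x^2y - 24x^3y^2 + 2x and ∂N/∂x = -6x^2y - 24x^3y^2 + 2x; equal, so the equation is exact.
Integrate M with respect to x (treating y as constant): ∫M dx = -x^3y^2 - 2x^4y^3 + x^2y + h(y).
Differentiate w.r.t. y and set equal to N: all terms match, so h'(y) = 0 and h is a constant absorbed into C.
General solution: -x^3y^2 - 2x^4y^3 + x^2y = C.


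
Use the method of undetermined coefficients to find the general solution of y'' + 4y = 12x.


Homogeneous: r² + 4 = 0 ⇒ r = ±2i, y_h = C₁cos(2x) + C₂sin(2x).
Polynomial forcing; try y_p = Ax + B. Then y_p'' + 4 y_p = 4(Ax + B) = 12x, so B = 0 and A = 3.
General solution: y = C₁cos(2x) + C₂sin(2x) + 3x.


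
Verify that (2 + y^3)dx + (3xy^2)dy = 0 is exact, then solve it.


Check exactness: ∂M/∂y = 3y^2 and ∂N/∂x = 3y^2; equal, so the equation is exact.
Integrate M with respect to x (treating y as constant): ∫M dx = 2x + xy^3 + h(y).
Differentiate w.r.t. y and set equal to N: all terms match, so h'(y) = 0 and h is a constant absorbed into C.
General solution: 2x + xy^3 = C.


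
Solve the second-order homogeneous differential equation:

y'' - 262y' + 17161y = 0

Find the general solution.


Characteristic equation: r² - 262r + 17161 = 0, i.e. (r - 131)² = 0.
Repeated root r = 131; include an x factor for the second linearly independent solution.
General solution: y = (C₁ + C₂x)e^(131x).


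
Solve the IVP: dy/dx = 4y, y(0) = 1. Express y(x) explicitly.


General solution of y' = 4y is y = Ce^(4x).
Apply y(0) = 1: C = 1.
Particular solution: y = e^(4x).


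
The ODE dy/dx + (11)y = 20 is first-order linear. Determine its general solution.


P(x) = 11, Q(x) = 20; integrating factor μ = e^(11x).
(μ y)' = 20e^(11x) ⇒ μ y = (20/11)e^(11x) + C.
Divide by μ: y = 20/11 + Ce^(-11x).


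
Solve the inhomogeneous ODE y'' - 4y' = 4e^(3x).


Characteristic roots of r² - 4r = 0 are 4, 0.
y_h = C₁e^(4x) + C₂.
Forcing exponent 3 is not a characteristic root; try y_p = Ae^(3x).
Substitute: A·(9 + (-4)·3 + (0)) = A·-3 = 4, so A = -4/3.
General solution: y = C₁e^(4x) + C₂ - (4/3)e^(3x).


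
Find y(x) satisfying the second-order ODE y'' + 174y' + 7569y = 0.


Characteristic equation: r² + 174r + 7569 = 0, i.e. (r + 87)² = 0.
Repeated root r = -87; include an x factor for the second linearly independent solution.
General solution: y = (C₁ + C₂x)e^(-87x).


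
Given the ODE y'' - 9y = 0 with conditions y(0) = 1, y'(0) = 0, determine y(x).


Characteristic roots of r² - 9 = 0 are 3, -3.
General solution y = c₁ e^(3x) + c₂ e^(-3x).
Apply y(0) = 1: c₁ + c₂ = 1. Apply y'(0) = 0: 3 c₁ - 3 c₂ = 0.
Solve: c₁ = 1/2, c₂ = 1/2.
Particular solution: y = (1/2)e^(3x) + (1/2)e^(-3x).


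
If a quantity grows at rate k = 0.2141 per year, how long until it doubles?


Exponential growth: P(t) = P₀ e^(0.2141t). Set P(t)/P₀ = 2: e^(0.2141t) = 2.
Solve: t = ln(2)/0.2141 ≈ 3.24 years.


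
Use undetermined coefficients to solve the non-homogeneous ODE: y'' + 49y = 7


Homogeneous part: r² + 49 = 0 ⇒ r = ±7i, so y_h = C₁cos(7x) + C₂sin(7x).
Try constant y_p = A; plug in: 49A = 7 ⇒ A = 1/7.
General solution: y = C₁cos(7x) + C₂sin(7x) + 1/7.


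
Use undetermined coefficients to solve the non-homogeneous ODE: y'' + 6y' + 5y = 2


Characteristic roots of r² + 6r + 5 = 0 are -5, -1.
y_h = C₁e^(-5x) + C₂e^(-x).
Constant forcing; try y_p = A. Then 5A = 2 ⇒ A = 2/5.
General solution: y = C₁e^(-5x) + C₂e^(-x) + 2/5.


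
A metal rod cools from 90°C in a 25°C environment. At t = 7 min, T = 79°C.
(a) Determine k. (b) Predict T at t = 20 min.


Newton's law: T(t) = T_a + (T₀ - T_a)e^(-kt).
(a) Use T(7) = 79: (79 - 25)/(90 - 25) = e^(-k·7), so k = -ln(0.831)/7 ≈ 0.0265.
(b) Apply k to t = 20: T(20) = 25 + (65)e^(-0.530) ≈ 63.3°C.


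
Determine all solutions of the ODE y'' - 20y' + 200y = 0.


Characteristic equation: r² - 20r + 200 = 0.
Discriminant is negative; roots r = 10 ± 10i (complex conjugate pair).
General solution uses e^(α x)(C₁ cos(β x) + C₂ sin(β x)): y = e^(10x)(C₁cos(10x) + C₂sin(10x)).


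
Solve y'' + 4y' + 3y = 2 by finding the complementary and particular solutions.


Characteristic roots of r² + 4r + 3 = 0 are -3, -1.
y_h = C₁e^(-3x) + C₂e^(-x).
Constant forcing; try y_p = A. Then 3A = 2 ⇒ A = 2/3.
General solution: y = C₁e^(-3x) + C₂e^(-x) + 2/3.


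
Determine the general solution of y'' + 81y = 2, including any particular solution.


Homogeneous part: r² + 81 = 0 ⇒ r = ±9i, so y_h = C₁cos(9x) + C₂sin(9x).
Try constant y_p = A; plug in: 81A = 2 ⇒ A = 2/81.
General solution: y = C₁cos(9x) + C₂sin(9x) + 2/81.


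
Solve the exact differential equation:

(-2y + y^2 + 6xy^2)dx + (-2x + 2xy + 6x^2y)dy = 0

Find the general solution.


Check exactness: ∂M/∂y = -2 + 2y + 12xy and ∂N/∂x = -2 + 2y + 12xy; equal, so the equation is exact.
Integrate M with respect to x (treating y as constant): ∫M dx = -2xy + xy^2 + 3x^2y^2 + h(y).
Differentiate w.r.t. y and set equal to N: all terms match, so h'(y) = 0 and h is a constant absorbed into C.
General solution: -2xy + xy^2 + 3x^2y^2 = C.


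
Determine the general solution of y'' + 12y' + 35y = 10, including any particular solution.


Characteristic roots of r² + 12r + 35 = 0 are -7, -5.
y_h = C₁e^(-7x) + C₂e^(-5x).
Constant forcing; try y_p = A. Then 35A = 10 ⇒ A = 2/7.
General solution: y = C₁e^(-7x) + C₂e^(-5x) + 2/7.


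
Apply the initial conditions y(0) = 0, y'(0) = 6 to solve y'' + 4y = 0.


Characteristic roots of r² + 4 = 0 are ±2i, so y = C₁cos(2x) + C₂sin(2x).
Apply y(0) = 0: C₁ = 0. Differentiate and apply y'(0) = 6: 2·C₂ = 6, so C₂ = 3.
Particular solution: y = 3sin(2x).


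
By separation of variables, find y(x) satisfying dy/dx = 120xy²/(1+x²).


Separate: dy/y² = 120x/(1+x²) dx.
Integrate LHS: ∫ dy/y² = -1/y.
Integrate RHS via u = 1+x²: 60ln(1+x²) + C.
Result: -1/y = 60ln(1+x²) + C.


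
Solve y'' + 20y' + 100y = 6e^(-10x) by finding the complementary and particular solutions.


Characteristic polynomial (r + 10)² = 0; repeated root r = -10.
y_h = (C₁ + C₂x)e^(-10x). Forcing matches the repeated root (resonance), so try y_p = Ax² e^(-10x).
Substitute and solve for A: 2A = 6, so A = 3.
General solution: y = (C₁ + C₂x + 3x²)e^(-10x).


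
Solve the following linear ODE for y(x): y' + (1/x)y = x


P(x) = 1/x ⇒ μ = x^1.
(x^1 y)' = x^2 ⇒ x^1 y = x^3/(3) + C.
Solve for y: y = (1/3)x^2 + C/x^1.


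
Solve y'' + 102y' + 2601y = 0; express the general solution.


Characteristic equation: r² + 102r + 2601 = 0, i.e. (r + 51)² = 0.
Repeated root r = -51; include an x factor for the second linearly independent solution.
General solution: y = (C₁ + C₂x)e^(-51x).


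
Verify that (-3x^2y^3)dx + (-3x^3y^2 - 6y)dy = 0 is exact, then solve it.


Check exactness: ∂M/∂y = -9x^2y^2 and ∂N/∂x = -9x^2y^2; equal, so the equation is exact.
Integrate M with respect to x (treating y as constant): ∫M dx = -x^3y^3 + h(y).
Differentiate w.r.t. y and set equal to N: the x-dependent terms already match, leaving h'(y) = -6y. Integrate: h(y) = -3y^2.
So F(x,y) = -x^3y^3 - 3y^2.
General solution: -x^3y^3 - 3y^2 = C.


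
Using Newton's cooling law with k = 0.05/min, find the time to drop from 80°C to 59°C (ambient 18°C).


From T(t) = T_a + (T₀ - T_a)e^(-kt), set T(t) = 59:
(59 - 18) / (80 - 18) = e^(-0.05t), so t = -ln(0.661)/0.05 ≈ 8.3 minutes.


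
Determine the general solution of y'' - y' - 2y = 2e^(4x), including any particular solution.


Characteristic roots of r² - r - 2 = 0 are -1, 2.
y_h = C₁e^(-x) + C₂e^(2x).
Forcing exponent 4 is not a characteristic root; try y_p = Ae^(4x).
Substitute: A·(16 + (-1)·4 + (-2)) = A·10 = 2, so A = 1/5.
General solution: y = C₁e^(-x) + C₂e^(2x) + (1/5)e^(4x).


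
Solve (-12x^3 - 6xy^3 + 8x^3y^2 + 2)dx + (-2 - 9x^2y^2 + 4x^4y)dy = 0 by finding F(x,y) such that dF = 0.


Check exactness: ∂M/∂y = -18xy^2 + 16x^3y and ∂N/∂x = -18xy^2 + 16x^3y; equal, so the equation is exact.
Integrate M with respect to x (treating y as constant): ∫M dx = -3x^4 - 3x^2y^3 + 2x^4y^2 + 2x + h(y).
Differentiate w.r.t. y and set equal to N: the x-dependent terms already match, leaving h'(y) = -2. Integrate: h(y) = -2y.
So F(x,y) = -3x^4 - 2y - 3x^2y^3 + 2x^4y^2 + 2x.
General solution: -3x^4 - 2y - 3x^2y^3 + 2x^4y^2 + 2x = C.


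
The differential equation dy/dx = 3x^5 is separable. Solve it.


Integrate both sides with respect to x: y = ∫ 3x^5 dx = (1/2)x^6 + C.


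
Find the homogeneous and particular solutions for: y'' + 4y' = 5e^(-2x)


Characteristic roots of r² + 4r = 0 are 0, -4.
y_h = C₁ + C₂e^(-4x).
Forcing exponent -2 is not a characteristic root; try y_p = Ae^(-2x).
Substitute: A·(4 + (4)·-2 + (0)) = A·-4 = 5, so A = -5/4.
General solution: y = C₁ + C₂e^(-4x) - (5/4)e^(-2x).


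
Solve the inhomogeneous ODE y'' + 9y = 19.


Homogeneous part: r² + 9 = 0 ⇒ r = ±3i, so y_h = C₁cos(3x) + C₂sin(3x).
Try constant y_p = A; plug in: 9A = 19 ⇒ A = 19/9.
General solution: y = C₁cos(3x) + C₂sin(3x) + 19/9.


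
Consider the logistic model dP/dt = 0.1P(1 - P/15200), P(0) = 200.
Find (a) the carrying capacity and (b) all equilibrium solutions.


Logistic ODE dP/dt = 0.1P(1 - P/15200) has equilibria where dP/dt = 0, i.e. P = 0 or P = 15200.
The coefficient (1 - P/K) = 0 when P = K, identifying K = 15200 as the carrying capacity.
(a) K = 15200; (b) equilibria P = 0 and P = 15200.


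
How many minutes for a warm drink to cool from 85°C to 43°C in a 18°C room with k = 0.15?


From T(t) = T_a + (T₀ - T_a)e^(-kt), set T(t) = 43:
(43 - 18) / (85 - 18) = e^(-0.15t), so t = -ln(0.373)/0.15 ≈ 6.6 minutes.


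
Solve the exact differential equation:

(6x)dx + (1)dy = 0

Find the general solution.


Check exactness: ∂M/∂y = 0 and ∂N/∂x = 0; equal, so the equation is exact.
Integrate M with respect to x (treating y as constant): ∫M dx = 3x^2 + h(y).
Differentiate w.r.t. y and set equal to N: the x-dependent terms already match, leaving h'(y) = 1. Integrate: h(y) = y.
So F(x,y) = y + 3x^2.
General solution: y + 3x^2 = C.


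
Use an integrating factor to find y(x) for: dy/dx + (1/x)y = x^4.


P(x) = 1/x ⇒ μ = x^1.
(x^1 y)' = x^1·x^4 = x^5.
Integrate: x^1 y = x^6/(6) + C.
Solve for y: y = (1/6)x^5 + C/x^1.


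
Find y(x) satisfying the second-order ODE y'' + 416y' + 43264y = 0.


Characteristic equation: r² + 416r + 43264 = 0, i.e. (r + 208)² = 0.
Repeated root r = -208; include an x factor for the second linearly independent solution.
General solution: y = (C₁ + C₂x)e^(-208x).


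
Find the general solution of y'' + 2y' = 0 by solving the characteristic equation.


Characteristic equation: r² + 2r = 0.
Factor: (r + 2)(r - 0) = 0 ⇒ r = -2, 0 (distinct real).
General solution: y = C₁e^(-2x) + C₂.


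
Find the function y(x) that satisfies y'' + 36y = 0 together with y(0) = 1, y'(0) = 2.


Characteristic roots of r² + 36 = 0 are ±6i, so y = C₁cos(6x) + C₂sin(6x).
Apply y(0) = 1: C₁ = 1. Differentiate and apply y'(0) = 2: 6·C₂ = 2, so C₂ = 1/3.
Particular solution: y = cos(6x) + (1/3)sin(6x).


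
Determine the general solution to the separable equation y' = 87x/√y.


Separate: √y dy = 87x dx.
Integrate: (2/3)y^(3/2) = (87/2)x² + C.


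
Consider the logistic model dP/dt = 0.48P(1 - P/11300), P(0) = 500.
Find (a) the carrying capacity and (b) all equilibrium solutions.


Logistic ODE dP/dt = 0.48P(1 - P/11300) has equilibria where dP/dt = 0, i.e. P = 0 or P = 11300.
The coefficient (1 - P/K) = 0 when P = K, identifying K = 11300 as the carrying capacity.
(a) K = 11300; (b) equilibria P = 0 and P = 11300.


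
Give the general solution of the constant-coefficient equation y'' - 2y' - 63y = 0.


Characteristic equation: r² - 2r - 63 = 0.
Factor: (r + 7)(r - 9) = 0 ⇒ r = -7, 9 (distinct real).
General solution: y = C₁e^(-7x) + C₂e^(9x).


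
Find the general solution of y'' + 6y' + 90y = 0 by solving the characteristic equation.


Characteristic equation: r² + 6r + 90 = 0.
Discriminant is negative; roots r = -3 ± 9i (complex conjugate pair).
General solution uses e^(α x)(C₁ cos(β x) + C₂ sin(β x)): y = e^(-3x)(C₁cos(9x) + C₂sin(9x)).


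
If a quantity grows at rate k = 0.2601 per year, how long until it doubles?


Exponential growth: P(t) = P₀ e^(0.2601t). Set P(t)/P₀ = 2: e^(0.2601t) = 2.
Solve: t = ln(2)/0.2601 ≈ 2.66 years.


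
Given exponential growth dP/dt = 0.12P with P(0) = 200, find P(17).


The ODE dP/dt = 0.12P has solution P(t) = P(0)e^(0.12t).
Substitute P(0) = 200 and t = 17: P(17) = 200 e^(2.04) ≈ 1538.


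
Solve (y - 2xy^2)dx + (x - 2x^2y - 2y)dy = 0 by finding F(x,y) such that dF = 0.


Check exactness: ∂M/∂y = 1 - 4xy and ∂N/∂x = 1 - 4xy; equal, so the equation is exact.
Integrate M with respect to x (treating y as constant): ∫M dx = xy - x^2y^2 + h(y).
Differentiate w.r.t. y and set equal to N: the x-dependent terms already match, leaving h'(y) = -2y. Integrate: h(y) = -y^2.
So F(x,y) = xy - x^2y^2 - y^2.
General solution: xy - x^2y^2 - y^2 = C.


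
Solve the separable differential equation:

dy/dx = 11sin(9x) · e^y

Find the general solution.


Separate: e^(-y) dy = 11sin(9x) dx.
Integrate: -e^(-y) = -(11/9)cos(9x) + C₀.
Rearrange: e^(-y) = (11/9)cos(9x) + C.


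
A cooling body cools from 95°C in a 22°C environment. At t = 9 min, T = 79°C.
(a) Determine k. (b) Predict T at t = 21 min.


Newton's law: T(t) = T_a + (T₀ - T_a)e^(-kt).
(a) Use T(9) = 79: (79 - 22)/(95 - 22) = e^(-k·9), so k = -ln(0.781)/9 ≈ 0.0275.
(b) Apply k to t = 21: T(21) = 22 + (73)e^(-0.577) ≈ 63.0°C.


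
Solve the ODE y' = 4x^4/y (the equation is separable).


Separate variables: y dy = 4x^4 dx.
Integrate both sides: y²/2 = (4/5)x^5 + C₀.
Multiply by 2: y² = (8/5)x^5 + C.


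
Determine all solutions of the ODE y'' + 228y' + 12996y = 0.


Characteristic equation: r² + 228r + 12996 = 0, i.e. (r + 114)² = 0.
Repeated root r = -114; include an x factor for the second linearly independent solution.
General solution: y = (C₁ + C₂x)e^(-114x).


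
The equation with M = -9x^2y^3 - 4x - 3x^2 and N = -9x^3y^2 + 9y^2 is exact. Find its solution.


Check exactness: ∂M/∂y = -27x^2y^2 and ∂N/∂x = -27x^2y^2; equal, so the equation is exact.
Integrate M with respect to x (treating y as constant): ∫M dx = -3x^3y^3 - 2x^2 - x^3 + h(y).
Differentiate w.r.t. y and set equal to N: the x-dependent terms already match, leaving h'(y) = 9y^2. Integrate: h(y) = 3y^3.
So F(x,y) = -3x^3y^3 - 2x^2 + 3y^3 - x^3.
General solution: -3x^3y^3 - 2x^2 + 3y^3 - x^3 = C.


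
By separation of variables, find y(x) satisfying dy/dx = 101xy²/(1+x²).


Separate: dy/y² = 101x/(1+x²) dx.
Integrate LHS: ∫ dy/y² = -1/y.
Integrate RHS via u = 1+x²: (101/2)ln(1+x²) + C.
Result: -1/y = (101/2)ln(1+x²) + C.


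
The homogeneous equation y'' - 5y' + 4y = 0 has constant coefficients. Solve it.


Characteristic equation: r² - 5r + 4 = 0.
Factor: (r - 4)(r - 1) = 0 ⇒ r = 4, 1 (distinct real).
General solution: y = C₁e^(4x) + C₂e^(x).


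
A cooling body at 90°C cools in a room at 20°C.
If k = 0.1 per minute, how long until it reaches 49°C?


From T(t) = T_a + (T₀ - T_a)e^(-kt), set T(t) = 49:
(49 - 20) / (90 - 20) = e^(-0.1t), so t = -ln(0.414)/0.1 ≈ 8.8 minutes.


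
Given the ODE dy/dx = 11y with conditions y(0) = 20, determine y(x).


General solution of y' = 11y is y = Ce^(11x).
Apply y(0) = 20: C = 20.
Particular solution: y = 20e^(11x).


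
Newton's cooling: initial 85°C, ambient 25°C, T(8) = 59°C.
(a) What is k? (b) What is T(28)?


Newton's law: T(t) = T_a + (T₀ - T_a)e^(-kt).
(a) Use T(8) = 59: (59 - 25)/(85 - 25) = e^(-k·8), so k = -ln(0.567)/8 ≈ 0.0710.
(b) Apply k to t = 28: T(28) = 25 + (60)e^(-1.988) ≈ 33.2°C.


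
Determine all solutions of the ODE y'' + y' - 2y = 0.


Characteristic equation: r² + r - 2 = 0.
Factor: (r - 1)(r + 2) = 0 ⇒ r = 1, -2 (distinct real).
General solution: y = C₁e^(x) + C₂e^(-2x).


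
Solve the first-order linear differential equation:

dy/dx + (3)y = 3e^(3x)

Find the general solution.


P(x) = 3 ⇒ μ = e^(3x).
(μ y)' = 3e^(6x) ⇒ μ y = (3/6)e^(6x) + C.
Divide by μ: y = (1/2)e^(3x) + Ce^(-3x).


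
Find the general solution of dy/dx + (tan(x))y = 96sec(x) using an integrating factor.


P(x) = tan(x) ⇒ μ = e^(∫tan(x)dx) = sec(x).
(sec(x) y)' = 96sec²(x) ⇒ sec(x) y = 96tan(x) + C.
Multiply by cos(x): y = 96sin(x) + C·cos(x).


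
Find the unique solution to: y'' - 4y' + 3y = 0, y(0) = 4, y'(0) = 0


Characteristic roots of r² - 4r + 3 = 0 are 3, 1.
General solution y = c₁ e^(3x) + c₂ e^(x).
Apply y(0) = 4: c₁ + c₂ = 4. Apply y'(0) = 0: 3 c₁ + 1 c₂ = 0.
Solve: c₁ = -2, c₂ = 6.
Particular solution: y = -2e^(3x) + 6e^(x).


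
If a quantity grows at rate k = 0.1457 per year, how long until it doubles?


Exponential growth: P(t) = P₀ e^(0.1457t). Set P(t)/P₀ = 2: e^(0.1457t) = 2.
Solve: t = ln(2)/0.1457 ≈ 4.76 years.


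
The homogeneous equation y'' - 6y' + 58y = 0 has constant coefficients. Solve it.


Characteristic equation: r² - 6r + 58 = 0.
Discriminant is negative; roots r = 3 ± 7i (complex conjugate pair).
General solution uses e^(α x)(C₁ cos(β x) + C₂ sin(β x)): y = e^(3x)(C₁cos(7x) + C₂sin(7x)).


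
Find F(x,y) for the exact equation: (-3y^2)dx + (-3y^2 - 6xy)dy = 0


Check exactness: ∂M/∂y = -6y and ∂N/∂x = -6y; equal, so the equation is exact.
Integrate M with respect to x (treating y as constant): ∫M dx = -3xy^2 + h(y).
Differentiate w.r.t. y and set equal to N: the x-dependent terms already match, leaving h'(y) = -3y^2. Integrate: h(y) = -y^3.
So F(x,y) = -y^3 - 3xy^2.
General solution: -y^3 - 3xy^2 = C.


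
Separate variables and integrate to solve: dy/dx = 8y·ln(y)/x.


Separate: dy/[y ln(y)] = 8 dx/x.
Substitute u = ln(y): du/u = 8 dx/x.
Integrate: ln|ln(y)| = 8ln|x| + C₀, hence ln(y) = C·x^8.


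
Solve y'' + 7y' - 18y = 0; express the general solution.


Characteristic equation: r² + 7r - 18 = 0.
Factor: (r - 2)(r + 9) = 0 ⇒ r = 2, -9 (distinct real).
General solution: y = C₁e^(2x) + C₂e^(-9x).


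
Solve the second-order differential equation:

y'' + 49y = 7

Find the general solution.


Homogeneous part: r² + 49 = 0 ⇒ r = ±7i, so y_h = C₁cos(7x) + C₂sin(7x).
Try constant y_p = A; plug in: 49A = 7 ⇒ A = 1/7.
General solution: y = C₁cos(7x) + C₂sin(7x) + 1/7.


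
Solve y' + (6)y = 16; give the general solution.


P(x) = 6, Q(x) = 16; integrating factor μ = e^(6x).
(μ y)' = 16e^(6x) ⇒ μ y = (8/3)e^(6x) + C.
Divide by μ: y = 8/3 + Ce^(-6x).


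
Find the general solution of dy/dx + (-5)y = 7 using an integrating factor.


P(x) = -5 ⇒ μ = e^(-5x).
(μ y)' = 7e^(-5x) ⇒ μ y = -(7/5)e^(-5x) + C.
Divide by μ: y = -7/5 + Ce^(5x).


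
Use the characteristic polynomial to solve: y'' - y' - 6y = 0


Characteristic equation: r² - r - 6 = 0.
Factor: (r + 2)(r - 3) = 0 ⇒ r = -2, 3 (distinct real).
General solution: y = C₁e^(-2x) + C₂e^(3x).


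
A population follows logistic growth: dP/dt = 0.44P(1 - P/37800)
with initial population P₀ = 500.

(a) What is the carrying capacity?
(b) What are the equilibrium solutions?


Logistic ODE dP/dt = 0.44P(1 - P/37800) has equilibria where dP/dt = 0, i.e. P = 0 or P = 37800.
The coefficient (1 - P/K) = 0 when P = K, identifying K = 37800 as the carrying capacity.
(a) K = 37800; (b) equilibria P = 0 and P = 37800.


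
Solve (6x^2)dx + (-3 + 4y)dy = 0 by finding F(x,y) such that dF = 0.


Check exactness: ∂M/∂y = 0 and ∂N/∂x = 0; equal, so the equation is exact.
Integrate M with respect to x (treating y as constant): ∫M dx = 2x^3 + h(y).
Differentiate w.r.t. y and set equal to N: the x-dependent terms already match, leaving h'(y) = -3 + 4y. Integrate: h(y) = -3y + 2y^2.
So F(x,y) = -3y + 2x^3 + 2y^2.
General solution: -3y + 2x^3 + 2y^2 = C.


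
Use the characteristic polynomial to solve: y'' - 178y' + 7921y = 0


Characteristic equation: r² - 178r + 7921 = 0, i.e. (r - 89)² = 0.
Repeated root r = 89; include an x factor for the second linearly independent solution.
General solution: y = (C₁ + C₂x)e^(89x).


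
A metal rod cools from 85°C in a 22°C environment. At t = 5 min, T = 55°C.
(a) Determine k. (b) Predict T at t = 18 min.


Newton's law: T(t) = T_a + (T₀ - T_a)e^(-kt).
(a) Use T(5) = 55: (55 - 22)/(85 - 22) = e^(-k·5), so k = -ln(0.524)/5 ≈ 0.1293.
(b) Apply k to t = 18: T(18) = 22 + (63)e^(-2.328) ≈ 28.1°C.


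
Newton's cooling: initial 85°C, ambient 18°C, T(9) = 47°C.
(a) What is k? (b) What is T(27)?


Newton's law: T(t) = T_a + (T₀ - T_a)e^(-kt).
(a) Use T(9) = 47: (47 - 18)/(85 - 18) = e^(-k·9), so k = -ln(0.433)/9 ≈ 0.0930.
(b) Apply k to t = 27: T(27) = 18 + (67)e^(-2.512) ≈ 23.4°C.


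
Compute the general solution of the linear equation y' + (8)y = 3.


P(x) = 8, Q(x) = 3; integrating factor μ = e^(8x).
(μ y)' = 3e^(8x) ⇒ μ y = (3/8)e^(8x) + C.
Divide by μ: y = 3/8 + Ce^(-8x).


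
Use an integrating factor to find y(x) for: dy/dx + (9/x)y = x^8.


P(x) = 9/x ⇒ μ = x^9.
(x^9 y)' = x^9·x^8 = x^17.
Integrate: x^9 y = x^18/(18) + C.
Solve for y: y = (1/18)x^9 + C/x^9.


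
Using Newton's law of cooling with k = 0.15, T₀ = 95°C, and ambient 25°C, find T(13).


Newton's law: dT/dt = -k(T - T_a) has solution T(t) = T_a + (T₀ - T_a)e^(-kt).
Plug in T_a = 25, T₀ = 95, k = 0.15, t = 13: T(13) = 25 + (70)e^(-1.95) ≈ 35.0°C.


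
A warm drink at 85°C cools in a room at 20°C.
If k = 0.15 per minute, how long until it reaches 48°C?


From T(t) = T_a + (T₀ - T_a)e^(-kt), set T(t) = 48:
(48 - 20) / (85 - 20) = e^(-0.15t), so t = -ln(0.431)/0.15 ≈ 5.6 minutes.


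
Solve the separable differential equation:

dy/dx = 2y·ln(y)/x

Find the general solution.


Separate: dy/[y ln(y)] = 2 dx/x.
Substitute u = ln(y): du/u = 2 dx/x.
Integrate: ln|ln(y)| = 2ln|x| + C₀, hence ln(y) = C·x^2.


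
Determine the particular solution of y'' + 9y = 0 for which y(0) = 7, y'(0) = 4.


Characteristic roots of r² + 9 = 0 are ±3i, so y = C₁cos(3x) + C₂sin(3x).
Apply y(0) = 7: C₁ = 7. Differentiate and apply y'(0) = 4: 3·C₂ = 4, so C₂ = 4/3.
Particular solution: y = 7cos(3x) + (4/3)sin(3x).


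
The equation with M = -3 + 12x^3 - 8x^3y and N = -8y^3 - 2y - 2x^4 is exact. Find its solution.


Check exactness: ∂M/∂y = -8x^3 and ∂N/∂x = -8x^3; equal, so the equation is exact.
Integrate M with respect to x (treating y as constant): ∫M dx = -3x + 3x^4 - 2x^4y + h(y).
Differentiate w.r.t. y and set equal to N: the x-dependent terms already match, leaving h'(y) = -8y^3 - 2y. Integrate: h(y) = -2y^4 - y^2.
So F(x,y) = -2y^4 - 3x + 3x^4 - y^2 - 2x^4y.
General solution: -2y^4 - 3x + 3x^4 - y^2 - 2x^4y = C.


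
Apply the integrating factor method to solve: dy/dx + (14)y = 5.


P(x) = 14, Q(x) = 5; integrating factor μ = e^(14x).
(μ y)' = 5e^(14x) ⇒ μ y = (5/14)e^(14x) + C.
Divide by μ: y = 5/14 + Ce^(-14x).


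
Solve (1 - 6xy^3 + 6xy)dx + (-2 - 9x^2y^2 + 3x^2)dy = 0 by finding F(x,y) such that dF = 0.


Check exactness: ∂M/∂y = -18xy^2 + 6x and ∂N/∂x = -18xy^2 + 6x; equal, so the equation is exact.
Integrate M with respect to x (treating y as constant): ∫M dx = x - 3x^2y^3 + 3x^2y + h(y).
Differentiate w.r.t. y and set equal to N: the x-dependent terms already match, leaving h'(y) = -2. Integrate: h(y) = -2y.
So F(x,y) = x - 2y - 3x^2y^3 + 3x^2y.
General solution: x - 2y - 3x^2y^3 + 3x^2y = C.


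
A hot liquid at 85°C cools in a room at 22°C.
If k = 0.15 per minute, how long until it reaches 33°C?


From T(t) = T_a + (T₀ - T_a)e^(-kt), set T(t) = 33:
(33 - 22) / (85 - 22) = e^(-0.15t), so t = -ln(0.175)/0.15 ≈ 11.6 minutes.


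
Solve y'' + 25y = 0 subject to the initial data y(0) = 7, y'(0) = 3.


Characteristic roots of r² + 25 = 0 are ±5i, so y = C₁cos(5x) + C₂sin(5x).
Apply y(0) = 7: C₁ = 7. Differentiate and apply y'(0) = 3: 5·C₂ = 3, so C₂ = 3/5.
Particular solution: y = 7cos(5x) + (3/5)sin(5x).


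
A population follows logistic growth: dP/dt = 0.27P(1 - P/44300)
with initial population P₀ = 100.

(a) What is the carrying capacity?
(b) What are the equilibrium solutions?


Logistic ODE dP/dt = 0.27P(1 - P/44300) has equilibria where dP/dt = 0, i.e. P = 0 or P = 44300.
The coefficient (1 - P/K) = 0 when P = K, identifying K = 44300 as the carrying capacity.
(a) K = 44300; (b) equilibria P = 0 and P = 44300.


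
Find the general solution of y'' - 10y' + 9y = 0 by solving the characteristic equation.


Characteristic equation: r² - 10r + 9 = 0.
Factor: (r - 9)(r - 1) = 0 ⇒ r = 9, 1 (distinct real).
General solution: y = C₁e^(9x) + C₂e^(x).


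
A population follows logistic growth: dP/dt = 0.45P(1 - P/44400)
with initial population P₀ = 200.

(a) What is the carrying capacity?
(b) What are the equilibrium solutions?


Logistic ODE dP/dt = 0.45P(1 - P/44400) has equilibria where dP/dt = 0, i.e. P = 0 or P = 44400.
The coefficient (1 - P/K) = 0 when P = K, identifying K = 44400 as the carrying capacity.
(a) K = 44400; (b) equilibria P = 0 and P = 44400.


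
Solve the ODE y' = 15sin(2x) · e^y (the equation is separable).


Separate: e^(-y) dy = 15sin(2x) dx.
Integrate: -e^(-y) = -(15/2)cos(2x) + C₀.
Rearrange: e^(-y) = (15/2)cos(2x) + C.


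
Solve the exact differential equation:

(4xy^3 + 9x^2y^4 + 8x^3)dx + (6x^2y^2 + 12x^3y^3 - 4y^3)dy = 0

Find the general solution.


Check exactness: ∂M/∂y = 12xy^2 + 36x^2y^3 and ∂N/∂x = 12xy^2 + 36x^2y^3; equal, so the equation is exact.
Integrate M with respect to x (treating y as constant): ∫M dx = 2x^2y^3 + 3x^3y^4 + 2x^4 + h(y).
Differentiate w.r.t. y and set equal to N: the x-dependent terms already match, leaving h'(y) = -4y^3. Integrate: h(y) = -y^4.
So F(x,y) = 2x^2y^3 + 3x^3y^4 - y^4 + 2x^4.
General solution: 2x^2y^3 + 3x^3y^4 - y^4 + 2x^4 = C.


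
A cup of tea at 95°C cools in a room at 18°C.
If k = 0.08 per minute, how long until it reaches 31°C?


From T(t) = T_a + (T₀ - T_a)e^(-kt), set T(t) = 31:
(31 - 18) / (95 - 18) = e^(-0.08t), so t = -ln(0.169)/0.08 ≈ 22.2 minutes.


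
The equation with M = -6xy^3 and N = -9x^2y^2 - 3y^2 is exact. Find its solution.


Check exactness: ∂M/∂y = -18xy^2 and ∂N/∂x = -18xy^2; equal, so the equation is exact.
Integrate M with respect to x (treating y as constant): ∫M dx = -3x^2y^3 + h(y).
Differentiate w.r.t. y and set equal to N: the x-dependent terms already match, leaving h'(y) = -3y^2. Integrate: h(y) = -y^3.
So F(x,y) = -3x^2y^3 - y^3.
General solution: -3x^2y^3 - y^3 = C.


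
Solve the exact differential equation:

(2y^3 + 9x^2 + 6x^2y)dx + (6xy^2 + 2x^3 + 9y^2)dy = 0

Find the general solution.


Check exactness: ∂M/∂y = 6y^2 + 6x^2 and ∂N/∂x = 6y^2 + 6x^2; equal, so the equation is exact.
Integrate M with respect to x (treating y as constant): ∫M dx = 2xy^3 + 3x^3 + 2x^3y + h(y).
Differentiate w.r.t. y and set equal to N: the x-dependent terms already match, leaving h'(y) = 9y^2. Integrate: h(y) = 3y^3.
So F(x,y) = 2xy^3 + 3x^3 + 2x^3y + 3y^3.
General solution: 2xy^3 + 3x^3 + 2x^3y + 3y^3 = C.
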